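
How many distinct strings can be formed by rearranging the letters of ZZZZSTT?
7! / (4! × 1! × 2!) = 105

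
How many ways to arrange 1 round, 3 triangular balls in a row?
4! / (1! × 3!) = 4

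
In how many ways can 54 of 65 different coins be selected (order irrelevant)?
C(65,54) = 65!/(54!×11!) = 895068996640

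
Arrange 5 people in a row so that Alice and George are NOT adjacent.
Total - adjacent = 5! - (5-1)!×2 = 120 - 48 = 72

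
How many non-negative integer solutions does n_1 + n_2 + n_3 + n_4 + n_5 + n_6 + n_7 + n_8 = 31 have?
C(31+8-1, 8-1) = C(38, 7) = 12620256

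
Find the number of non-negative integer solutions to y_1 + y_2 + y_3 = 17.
C(17+3-1, 3-1) = C(19, 2) = 171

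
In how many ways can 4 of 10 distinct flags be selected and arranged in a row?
P(10,4) = 10!/(10-4)! = 5040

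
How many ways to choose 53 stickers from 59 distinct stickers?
C(59,53) = 59!/(53!×6!) = 45057474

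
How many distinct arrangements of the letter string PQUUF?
5! / (2! × 1! × 1! × 1!) = 60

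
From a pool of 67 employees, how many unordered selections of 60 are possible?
C(67,60) = 67!/(60!×7!) = 869648208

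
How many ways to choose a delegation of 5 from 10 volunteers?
C(10,5) = 10!/(5!×5!) = 252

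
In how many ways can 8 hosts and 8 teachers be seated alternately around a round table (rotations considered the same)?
Fix one of the hosts: (8-1)! ways for the remaining hosts, × 8! ways for the teachers = 5040 × 40320 = 203212800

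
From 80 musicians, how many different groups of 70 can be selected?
C(80,70) = 80!/(70!×10!) = 1646492110120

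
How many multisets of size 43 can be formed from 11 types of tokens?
C(43+11-1, 11-1) = C(53, 10) = 19499099620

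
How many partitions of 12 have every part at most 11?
Let r_j(i) = number of partitions of i into parts ≤ j, for i = 0..12. r_1(i) = 1 for all i; r_j(i) = r_{j-1}(i) + r_j(i-j). Rows j = 2..11: ≤2: 1 1 2 2 3 3 4 4 5 5 6 6 7; ≤3: 1 1 2 3 4 5 7 8 10 12 14 16 19; ≤4: 1 1 2 3 5 6 9 11 15 18 23 27 34; ≤5: 1 1 2 3 5 7 10 13 18 23 30 37 47; ≤6: 1 1 2 3 5 7 11 14 20 26 35 44 58; ≤7: 1 1 2 3 5 7 11 15 21 28 38 49 65; ≤8: 1 1 2 3 5 7 11 15 22 29 40 52 70; ≤9: 1 1 2 3 5 7 11 15 22 30 41 54 73; ≤10: 1 1 2 3 5 7 11 15 22 30 42 55 75; ≤11: 1 1 2 3 5 7 11 15 22 30 42 56 76. r_11(12) = 76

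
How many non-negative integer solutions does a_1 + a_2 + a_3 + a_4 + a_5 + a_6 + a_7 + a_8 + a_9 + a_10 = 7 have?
C(7+10-1, 10-1) = C(16, 9) = 11440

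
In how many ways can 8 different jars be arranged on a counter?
8! = 40320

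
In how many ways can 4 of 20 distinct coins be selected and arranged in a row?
P(20,4) = 20!/(20-4)! = 116280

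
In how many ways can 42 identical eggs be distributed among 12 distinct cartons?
C(42+12-1, 12-1) = C(53, 11) = 76223753060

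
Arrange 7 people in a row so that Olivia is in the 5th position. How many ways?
Fix one position: (7-1)! = 720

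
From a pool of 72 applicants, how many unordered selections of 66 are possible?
C(72,66) = 72!/(66!×6!) = 156238908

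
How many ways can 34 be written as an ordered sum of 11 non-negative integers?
C(34+11-1, 11-1) = C(44, 10) = 2481256778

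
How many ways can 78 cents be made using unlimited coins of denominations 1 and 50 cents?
Coefficient of x^78 in 1/(1-x^1) · 1/(1-x^50). Use j coins of 50 for j = 0..⌊78/50⌋ = 1, the rest in 1s: 1 + 1 = 2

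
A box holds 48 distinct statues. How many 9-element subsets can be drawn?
C(48,9) = 48!/(9!×39!) = 1677106640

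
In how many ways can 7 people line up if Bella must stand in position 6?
Fix one position: (7-1)! = 720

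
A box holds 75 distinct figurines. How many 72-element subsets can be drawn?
C(75,72) = 75!/(72!×3!) = 67525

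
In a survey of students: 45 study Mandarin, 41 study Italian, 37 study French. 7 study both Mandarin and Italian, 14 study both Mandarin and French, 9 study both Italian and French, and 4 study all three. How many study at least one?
|A∪B∪C| = 45+41+37-7-14-9+4 = 97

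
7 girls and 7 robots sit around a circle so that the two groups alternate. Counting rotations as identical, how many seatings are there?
Fix one of the girls: (7-1)! ways for the remaining girls, × 7! ways for the robots = 720 × 5040 = 3628800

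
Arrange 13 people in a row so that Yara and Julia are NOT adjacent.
Total - adjacent = 13! - (13-1)!×2 = 6227020800 - 958003200 = 5269017600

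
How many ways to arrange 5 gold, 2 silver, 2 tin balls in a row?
9! / (5! × 2! × 2!) = 756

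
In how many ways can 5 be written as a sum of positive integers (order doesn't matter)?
Pentagonal recurrence p(n) = p(n-1) + p(n-2) - p(n-5) - p(n-7) + p(n-12) + p(n-15) - ... gives p(0..4) = 1, 1, 2, 3, 5. p(5) = p(4) + p(3) - p(0) = 5 + 3 - 1 = 7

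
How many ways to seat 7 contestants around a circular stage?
Circular: fix one position, arrange the rest. (7-1)! = 720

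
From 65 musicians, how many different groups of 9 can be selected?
C(65,9) = 65!/(9!×56!) = 31966749880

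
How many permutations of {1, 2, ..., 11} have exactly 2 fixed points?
Choose the 2 fixed points C(11,2) = 55, derange the rest: !9 = Σ_{j=0}^{9} (-1)^j·9!/j! = 362880 - 362880 + 181440 - 60480 + 15120 - 3024 + 504 - 72 + 9 - 1 = 133496. Product = 55 × 133496 = 7342280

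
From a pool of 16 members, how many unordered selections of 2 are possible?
C(16,2) = 16!/(2!×14!) = 120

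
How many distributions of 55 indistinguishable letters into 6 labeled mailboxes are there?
C(55+6-1, 6-1) = C(60, 5) = 5461512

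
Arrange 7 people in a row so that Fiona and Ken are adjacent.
Treat as block: (7-1)! × 2! = 720 × 2 = 1440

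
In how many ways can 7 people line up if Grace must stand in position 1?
Fix one position: (7-1)! = 720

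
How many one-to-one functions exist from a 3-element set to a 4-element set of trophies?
P(4,3) = 4!/(4-3)! = 24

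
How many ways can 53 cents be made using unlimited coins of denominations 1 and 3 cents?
Coefficient of x^53 in 1/(1-x^1) · 1/(1-x^3). Use j coins of 3 for j = 0..⌊53/3⌋ = 17, the rest in 1s: 17 + 1 = 18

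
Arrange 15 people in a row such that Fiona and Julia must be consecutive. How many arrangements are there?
Treat the 2 as one block: (15-2+1)! × 2! = 87178291200 × 2 = 174356582400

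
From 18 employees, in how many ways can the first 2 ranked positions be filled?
P(18,2) = 18!/(18-2)! = 306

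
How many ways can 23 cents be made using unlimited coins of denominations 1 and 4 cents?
Coefficient of x^23 in 1/(1-x^1) · 1/(1-x^4). Use j coins of 4 for j = 0..⌊23/4⌋ = 5, the rest in 1s: 5 + 1 = 6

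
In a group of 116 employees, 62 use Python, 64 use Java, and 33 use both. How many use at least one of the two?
|A∪B| = |A| + |B| - |A∩B| = 62 + 64 - 33 = 93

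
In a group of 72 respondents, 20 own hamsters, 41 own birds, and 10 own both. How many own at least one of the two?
|A∪B| = |A| + |B| - |A∩B| = 20 + 41 - 10 = 51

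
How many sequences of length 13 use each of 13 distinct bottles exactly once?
13! = 6227020800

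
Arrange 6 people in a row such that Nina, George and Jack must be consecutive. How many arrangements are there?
Treat the 3 as one block: (6-3+1)! × 3! = 24 × 6 = 144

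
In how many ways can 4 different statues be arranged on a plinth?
4! = 24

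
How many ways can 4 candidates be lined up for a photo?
4! = 24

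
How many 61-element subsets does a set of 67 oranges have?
C(67,61) = 67!/(61!×6!) = 99795696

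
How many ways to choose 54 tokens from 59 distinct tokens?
C(59,54) = 59!/(54!×5!) = 5006386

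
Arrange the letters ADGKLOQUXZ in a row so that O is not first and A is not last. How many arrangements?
By inclusion-exclusion: 10! - 2×(10-1)! + (10-2)! = 3628800 - 725760 + 40320 = 2943360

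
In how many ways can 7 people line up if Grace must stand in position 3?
Fix one position: (7-1)! = 720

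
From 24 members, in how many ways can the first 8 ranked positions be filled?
P(24,8) = 24!/(24-8)! = 29654190720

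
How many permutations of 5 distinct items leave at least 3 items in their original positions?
Exactly j fixed points: C(5,j)·!(5-j); sum over j ≥ 3 (derangement numbers via !m = (m-1)·(!(m-1) + !(m-2)): !0..!2 = 1, 0, 1). Σ_{j=3}^{5} C(5,j)·!(5-j) = C(5,3)·!2 + C(5,4)·!1 + C(5,5)·!0 = 10·1 + 5·0 + 1·1 = 11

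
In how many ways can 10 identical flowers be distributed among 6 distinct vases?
C(10+6-1, 6-1) = C(15, 5) = 3003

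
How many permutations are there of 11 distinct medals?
11! = 39916800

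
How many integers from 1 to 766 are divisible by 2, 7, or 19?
⌊766/2⌋+⌊766/7⌋+⌊766/19⌋ - ⌊766/14⌋-⌊766/38⌋-⌊766/133⌋ + ⌊766/266⌋ = 383+109+40 - 54-20-5 + 2 = 455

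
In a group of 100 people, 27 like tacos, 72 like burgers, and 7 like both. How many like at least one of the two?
|A∪B| = |A| + |B| - |A∩B| = 27 + 72 - 7 = 92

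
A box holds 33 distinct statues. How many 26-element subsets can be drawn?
C(33,26) = 33!/(26!×7!) = 4272048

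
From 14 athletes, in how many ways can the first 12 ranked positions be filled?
P(14,12) = 14!/(14-12)! = 43589145600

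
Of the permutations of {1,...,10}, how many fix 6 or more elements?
Exactly j fixed points: C(10,j)·!(10-j); sum over j ≥ 6 (derangement numbers via !m = (m-1)·(!(m-1) + !(m-2)): !0..!4 = 1, 0, 1, 2, 9). Σ_{j=6}^{10} C(10,j)·!(10-j) = C(10,6)·!4 + C(10,7)·!3 + C(10,8)·!2 + C(10,9)·!1 + C(10,10)·!0 = 210·9 + 120·2 + 45·1 + 10·0 + 1·1 = 2176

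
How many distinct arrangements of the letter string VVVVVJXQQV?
10! / (1! × 6! × 2! × 1!) = 2520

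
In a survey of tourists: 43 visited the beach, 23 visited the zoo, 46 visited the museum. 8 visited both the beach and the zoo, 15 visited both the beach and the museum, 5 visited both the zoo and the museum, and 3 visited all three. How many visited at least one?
|A∪B∪C| = 43+23+46-8-15-5+3 = 87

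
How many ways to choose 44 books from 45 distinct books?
C(45,44) = 45!/(44!×1!) = 45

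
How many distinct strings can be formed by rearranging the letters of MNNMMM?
6! / (2! × 4!) = 15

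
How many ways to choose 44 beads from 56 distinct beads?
C(56,44) = 56!/(44!×12!) = 558383307300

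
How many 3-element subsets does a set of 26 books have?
C(26,3) = 26!/(3!×23!) = 2600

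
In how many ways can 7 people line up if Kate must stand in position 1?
Fix one position: (7-1)! = 720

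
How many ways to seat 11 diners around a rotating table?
Circular: fix one position, arrange the rest. (11-1)! = 3628800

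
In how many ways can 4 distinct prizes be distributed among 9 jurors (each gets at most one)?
P(9,4) = 9!/(9-4)! = 3024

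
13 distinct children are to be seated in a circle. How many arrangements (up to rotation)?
Circular: fix one position, arrange the rest. (13-1)! = 479001600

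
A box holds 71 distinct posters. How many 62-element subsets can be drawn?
C(71,62) = 71!/(62!×9!) = 74473879480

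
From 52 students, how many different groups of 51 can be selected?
C(52,51) = 52!/(51!×1!) = 52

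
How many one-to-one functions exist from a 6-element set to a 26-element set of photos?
P(26,6) = 26!/(26-6)! = 165765600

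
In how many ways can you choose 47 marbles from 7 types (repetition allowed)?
C(47+7-1, 7-1) = C(53, 6) = 22957480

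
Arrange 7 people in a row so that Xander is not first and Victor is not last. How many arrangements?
By inclusion-exclusion: 7! - 2×(7-1)! + (7-2)! = 5040 - 1440 + 120 = 3720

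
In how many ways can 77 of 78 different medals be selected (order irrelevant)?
C(78,77) = 78!/(77!×1!) = 78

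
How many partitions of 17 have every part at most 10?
Let r_j(i) = number of partitions of i into parts ≤ j, for i = 0..17. r_1(i) = 1 for all i; r_j(i) = r_{j-1}(i) + r_j(i-j). Rows j = 2..10: ≤2: 1 1 2 2 3 3 4 4 5 5 6 6 7 7 8 8 9 9; ≤3: 1 1 2 3 4 5 7 8 10 12 14 16 19 21 24 27 30 33; ≤4: 1 1 2 3 5 6 9 11 15 18 23 27 34 39 47 54 64 72; ≤5: 1 1 2 3 5 7 10 13 18 23 30 37 47 57 70 84 101 119; ≤6: 1 1 2 3 5 7 11 14 20 26 35 44 58 71 90 110 136 163; ≤7: 1 1 2 3 5 7 11 15 21 28 38 49 65 82 105 131 164 201; ≤8: 1 1 2 3 5 7 11 15 22 29 40 52 70 89 116 146 186 230; ≤9: 1 1 2 3 5 7 11 15 22 30 41 54 73 94 123 157 201 252; ≤10: 1 1 2 3 5 7 11 15 22 30 42 55 75 97 128 164 212 267. r_10(17) = 267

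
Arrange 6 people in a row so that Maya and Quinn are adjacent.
Treat as block: (6-1)! × 2! = 120 × 2 = 240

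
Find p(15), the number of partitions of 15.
Pentagonal recurrence p(n) = p(n-1) + p(n-2) - p(n-5) - p(n-7) + p(n-12) + p(n-15) - ... gives p(0..14) = 1, 1, 2, 3, 5, 7, 11, 15, 22, 30, 42, 56, 77, 101, 135. p(15) = p(14) + p(13) - p(10) - p(8) + p(3) + p(0) = 135 + 101 - 42 - 22 + 3 + 1 = 176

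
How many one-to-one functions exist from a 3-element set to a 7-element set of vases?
P(7,3) = 7!/(7-3)! = 210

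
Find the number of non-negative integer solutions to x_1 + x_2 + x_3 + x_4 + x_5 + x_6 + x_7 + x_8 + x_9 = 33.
C(33+9-1, 9-1) = C(41, 8) = 95548245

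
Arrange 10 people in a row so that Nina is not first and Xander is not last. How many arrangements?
By inclusion-exclusion: 10! - 2×(10-1)! + (10-2)! = 3628800 - 725760 + 40320 = 2943360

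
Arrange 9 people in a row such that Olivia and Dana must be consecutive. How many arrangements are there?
Treat the 2 as one block: (9-2+1)! × 2! = 40320 × 2 = 80640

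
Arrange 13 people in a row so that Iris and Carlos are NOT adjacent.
Total - adjacent = 13! - (13-1)!×2 = 6227020800 - 958003200 = 5269017600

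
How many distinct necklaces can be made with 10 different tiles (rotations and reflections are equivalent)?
(10-1)!/2 = 362880/2 = 181440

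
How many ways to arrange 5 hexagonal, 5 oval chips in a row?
10! / (5! × 5!) = 252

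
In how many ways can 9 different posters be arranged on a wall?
9! = 362880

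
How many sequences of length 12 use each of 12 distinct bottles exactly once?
12! = 479001600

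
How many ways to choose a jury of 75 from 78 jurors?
C(78,75) = 78!/(75!×3!) = 76076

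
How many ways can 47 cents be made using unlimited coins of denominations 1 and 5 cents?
Coefficient of x^47 in 1/(1-x^1) · 1/(1-x^5). Use j coins of 5 for j = 0..⌊47/5⌋ = 9, the rest in 1s: 9 + 1 = 10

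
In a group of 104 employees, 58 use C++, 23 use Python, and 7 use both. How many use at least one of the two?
|A∪B| = |A| + |B| - |A∩B| = 58 + 23 - 7 = 74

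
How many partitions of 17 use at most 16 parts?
By conjugation, equals partitions of 17 into parts ≤ 16. Let r_j(i) = number of partitions of i into parts ≤ j, for i = 0..17. r_1(i) = 1 for all i; r_j(i) = r_{j-1}(i) + r_j(i-j). Rows j = 2..16: ≤2: 1 1 2 2 3 3 4 4 5 5 6 6 7 7 8 8 9 9; ≤3: 1 1 2 3 4 5 7 8 10 12 14 16 19 21 24 27 30 33; ≤4: 1 1 2 3 5 6 9 11 15 18 23 27 34 39 47 54 64 72; ≤5: 1 1 2 3 5 7 10 13 18 23 30 37 47 57 70 84 101 119; ≤6: 1 1 2 3 5 7 11 14 20 26 35 44 58 71 90 110 136 163; ≤7: 1 1 2 3 5 7 11 15 21 28 38 49 65 82 105 131 164 201; ≤8: 1 1 2 3 5 7 11 15 22 29 40 52 70 89 116 146 186 230; ≤9: 1 1 2 3 5 7 11 15 22 30 41 54 73 94 123 157 201 252; ≤10: 1 1 2 3 5 7 11 15 22 30 42 55 75 97 128 164 212 267; ≤11: 1 1 2 3 5 7 11 15 22 30 42 56 76 99 131 169 219 278; ≤12: 1 1 2 3 5 7 11 15 22 30 42 56 77 100 133 172 224 285; ≤13: 1 1 2 3 5 7 11 15 22 30 42 56 77 101 134 174 227 290; ≤14: 1 1 2 3 5 7 11 15 22 30 42 56 77 101 135 175 229 293; ≤15: 1 1 2 3 5 7 11 15 22 30 42 56 77 101 135 176 230 295; ≤16: 1 1 2 3 5 7 11 15 22 30 42 56 77 101 135 176 231 296. r_16(17) = 296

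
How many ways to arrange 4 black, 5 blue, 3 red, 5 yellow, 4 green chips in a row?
21! / (4! × 5! × 3! × 5! × 4!) = 1026615189600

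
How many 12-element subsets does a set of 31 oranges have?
C(31,12) = 31!/(12!×19!) = 141120525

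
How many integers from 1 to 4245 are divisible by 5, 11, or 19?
⌊4245/5⌋+⌊4245/11⌋+⌊4245/19⌋ - ⌊4245/55⌋-⌊4245/95⌋-⌊4245/209⌋ + ⌊4245/1045⌋ = 849+385+223 - 77-44-20 + 4 = 1320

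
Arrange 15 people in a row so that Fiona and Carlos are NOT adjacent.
Total - adjacent = 15! - (15-1)!×2 = 1307674368000 - 174356582400 = 1133317785600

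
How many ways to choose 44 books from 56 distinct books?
C(56,44) = 56!/(44!×12!) = 558383307300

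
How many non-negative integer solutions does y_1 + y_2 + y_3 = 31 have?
C(31+3-1, 3-1) = C(33, 2) = 528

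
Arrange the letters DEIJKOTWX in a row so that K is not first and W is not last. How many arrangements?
By inclusion-exclusion: 9! - 2×(9-1)! + (9-2)! = 362880 - 80640 + 5040 = 287280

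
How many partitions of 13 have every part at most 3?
Let r_j(i) = number of partitions of i into parts ≤ j, for i = 0..13. r_1(i) = 1 for all i; r_j(i) = r_{j-1}(i) + r_j(i-j). Rows j = 2..3: ≤2: 1 1 2 2 3 3 4 4 5 5 6 6 7 7; ≤3: 1 1 2 3 4 5 7 8 10 12 14 16 19 21. r_3(13) = 21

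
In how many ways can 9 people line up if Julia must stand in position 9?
Fix one position: (9-1)! = 40320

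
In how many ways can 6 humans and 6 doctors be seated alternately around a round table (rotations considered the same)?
Fix one of the humans: (6-1)! ways for the remaining humans, × 6! ways for the doctors = 120 × 720 = 86400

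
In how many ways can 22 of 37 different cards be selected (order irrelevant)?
C(37,22) = 37!/(22!×15!) = 9364199760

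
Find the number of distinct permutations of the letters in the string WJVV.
4! / (1! × 2! × 1!) = 12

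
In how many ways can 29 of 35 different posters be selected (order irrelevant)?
C(35,29) = 35!/(29!×6!) = 1623160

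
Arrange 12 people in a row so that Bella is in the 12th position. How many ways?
Fix one position: (12-1)! = 39916800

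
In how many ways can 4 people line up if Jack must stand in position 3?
Fix one position: (4-1)! = 6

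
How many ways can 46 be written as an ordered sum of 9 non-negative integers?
C(46+9-1, 9-1) = C(54, 8) = 1040465790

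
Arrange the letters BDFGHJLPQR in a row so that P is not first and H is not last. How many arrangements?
By inclusion-exclusion: 10! - 2×(10-1)! + (10-2)! = 3628800 - 725760 + 40320 = 2943360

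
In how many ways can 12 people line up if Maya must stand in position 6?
Fix one position: (12-1)! = 39916800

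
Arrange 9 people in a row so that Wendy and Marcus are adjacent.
Treat as block: (9-1)! × 2! = 40320 × 2 = 80640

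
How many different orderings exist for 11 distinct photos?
11! = 39916800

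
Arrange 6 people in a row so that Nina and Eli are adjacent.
Treat as block: (6-1)! × 2! = 120 × 2 = 240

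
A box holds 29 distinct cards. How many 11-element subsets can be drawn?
C(29,11) = 29!/(11!×18!) = 34597290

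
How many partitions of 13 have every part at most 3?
Let r_j(i) = number of partitions of i into parts ≤ j, for i = 0..13. r_1(i) = 1 for all i; r_j(i) = r_{j-1}(i) + r_j(i-j). Rows j = 2..3: ≤2: 1 1 2 2 3 3 4 4 5 5 6 6 7 7; ≤3: 1 1 2 3 4 5 7 8 10 12 14 16 19 21. r_3(13) = 21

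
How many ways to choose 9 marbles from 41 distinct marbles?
C(41,9) = 41!/(9!×32!) = 350343565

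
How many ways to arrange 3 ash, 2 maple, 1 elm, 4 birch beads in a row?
10! / (3! × 2! × 1! × 4!) = 12600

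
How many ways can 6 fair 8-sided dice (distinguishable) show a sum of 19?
Coefficient of x^19 in (x + x² + ... + x^8)^6. By inclusion-exclusion on dice exceeding 8: Σ_j (-1)^j C(6,j)·C(19-1-8j, 5) = C(6,0)·C(18,5) - C(6,1)·C(10,5) = 1·8568 - 6·252 = 7056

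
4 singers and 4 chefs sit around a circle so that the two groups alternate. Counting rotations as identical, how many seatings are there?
Fix one of the singers: (4-1)! ways for the remaining singers, × 4! ways for the chefs = 6 × 24 = 144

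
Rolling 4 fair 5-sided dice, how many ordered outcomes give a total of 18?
Coefficient of x^18 in (x + x² + ... + x^5)^4. By inclusion-exclusion on dice exceeding 5: Σ_j (-1)^j C(4,j)·C(18-1-5j, 3) = C(4,0)·C(17,3) - C(4,1)·C(12,3) + C(4,2)·C(7,3) = 1·680 - 4·220 + 6·35 = 10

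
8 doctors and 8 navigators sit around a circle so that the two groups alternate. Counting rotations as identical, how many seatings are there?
Fix one of the doctors: (8-1)! ways for the remaining doctors, × 8! ways for the navigators = 5040 × 40320 = 203212800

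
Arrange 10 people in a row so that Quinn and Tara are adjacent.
Treat as block: (10-1)! × 2! = 362880 × 2 = 725760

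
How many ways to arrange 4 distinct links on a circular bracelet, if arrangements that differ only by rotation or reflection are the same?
(4-1)!/2 = 6/2 = 3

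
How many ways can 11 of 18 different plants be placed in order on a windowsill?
P(18,11) = 18!/(18-11)! = 1270312243200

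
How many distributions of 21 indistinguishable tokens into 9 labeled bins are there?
C(21+9-1, 9-1) = C(29, 8) = 4292145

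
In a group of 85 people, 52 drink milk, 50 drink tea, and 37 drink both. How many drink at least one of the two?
|A∪B| = |A| + |B| - |A∩B| = 52 + 50 - 37 = 65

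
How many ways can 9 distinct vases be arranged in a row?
9! = 362880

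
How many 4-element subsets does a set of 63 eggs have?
C(63,4) = 63!/(4!×59!) = 595665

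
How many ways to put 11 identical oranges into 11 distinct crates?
C(11+11-1, 11-1) = C(21, 10) = 352716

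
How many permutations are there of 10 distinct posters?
10! = 3628800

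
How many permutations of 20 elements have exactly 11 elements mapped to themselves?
Choose the 11 fixed points C(20,11) = 167960, derange the rest: !9 = Σ_{j=0}^{9} (-1)^j·9!/j! = 362880 - 362880 + 181440 - 60480 + 15120 - 3024 + 504 - 72 + 9 - 1 = 133496. Product = 167960 × 133496 = 22421988160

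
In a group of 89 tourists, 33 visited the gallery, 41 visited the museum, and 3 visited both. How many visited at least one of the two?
|A∪B| = |A| + |B| - |A∩B| = 33 + 41 - 3 = 71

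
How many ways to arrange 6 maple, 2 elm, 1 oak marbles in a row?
9! / (6! × 2! × 1!) = 252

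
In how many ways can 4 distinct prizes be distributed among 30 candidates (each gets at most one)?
P(30,4) = 30!/(30-4)! = 657720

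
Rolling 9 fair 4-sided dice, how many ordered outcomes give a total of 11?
Coefficient of x^11 in (x + x² + ... + x^4)^9. By inclusion-exclusion on dice exceeding 4: Σ_j (-1)^j C(9,j)·C(11-1-4j, 8) = C(9,0)·C(10,8) = 1·45 = 45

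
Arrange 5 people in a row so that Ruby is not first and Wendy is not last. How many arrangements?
By inclusion-exclusion: 5! - 2×(5-1)! + (5-2)! = 120 - 48 + 6 = 78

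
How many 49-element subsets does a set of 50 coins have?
C(50,49) = 50!/(49!×1!) = 50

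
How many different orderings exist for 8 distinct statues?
8! = 40320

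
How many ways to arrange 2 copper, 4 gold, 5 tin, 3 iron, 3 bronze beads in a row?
17! / (2! × 4! × 5! × 3! × 3!) = 1715313600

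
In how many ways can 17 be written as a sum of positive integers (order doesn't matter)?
Pentagonal recurrence p(n) = p(n-1) + p(n-2) - p(n-5) - p(n-7) + p(n-12) + p(n-15) - ... gives p(0..16) = 1, 1, 2, 3, 5, 7, 11, 15, 22, 30, 42, 56, 77, 101, 135, 176, 231. p(17) = p(16) + p(15) - p(12) - p(10) + p(5) + p(2) = 231 + 176 - 77 - 42 + 7 + 2 = 297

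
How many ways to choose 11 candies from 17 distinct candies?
C(17,11) = 17!/(11!×6!) = 12376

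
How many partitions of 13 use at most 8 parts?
By conjugation, equals partitions of 13 into parts ≤ 8. Let r_j(i) = number of partitions of i into parts ≤ j, for i = 0..13. r_1(i) = 1 for all i; r_j(i) = r_{j-1}(i) + r_j(i-j). Rows j = 2..8: ≤2: 1 1 2 2 3 3 4 4 5 5 6 6 7 7; ≤3: 1 1 2 3 4 5 7 8 10 12 14 16 19 21; ≤4: 1 1 2 3 5 6 9 11 15 18 23 27 34 39; ≤5: 1 1 2 3 5 7 10 13 18 23 30 37 47 57; ≤6: 1 1 2 3 5 7 11 14 20 26 35 44 58 71; ≤7: 1 1 2 3 5 7 11 15 21 28 38 49 65 82; ≤8: 1 1 2 3 5 7 11 15 22 29 40 52 70 89. r_8(13) = 89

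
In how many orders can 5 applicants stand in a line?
5! = 120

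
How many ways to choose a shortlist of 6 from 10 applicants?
C(10,6) = 10!/(6!×4!) = 210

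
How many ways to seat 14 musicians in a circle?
Circular: fix one position, arrange the rest. (14-1)! = 6227020800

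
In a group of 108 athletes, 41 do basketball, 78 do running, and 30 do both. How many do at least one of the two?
|A∪B| = |A| + |B| - |A∩B| = 41 + 78 - 30 = 89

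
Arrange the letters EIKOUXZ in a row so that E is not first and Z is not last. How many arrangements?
By inclusion-exclusion: 7! - 2×(7-1)! + (7-2)! = 5040 - 1440 + 120 = 3720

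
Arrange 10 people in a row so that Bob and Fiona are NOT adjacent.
Total - adjacent = 10! - (10-1)!×2 = 3628800 - 725760 = 2903040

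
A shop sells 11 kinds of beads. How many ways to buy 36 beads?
C(36+11-1, 11-1) = C(46, 10) = 4076350421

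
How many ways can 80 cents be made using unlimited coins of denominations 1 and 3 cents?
Coefficient of x^80 in 1/(1-x^1) · 1/(1-x^3). Use j coins of 3 for j = 0..⌊80/3⌋ = 26, the rest in 1s: 26 + 1 = 27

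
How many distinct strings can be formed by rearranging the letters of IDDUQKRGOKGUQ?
13! / (2! × 1! × 2! × 1! × 2! × 1! × 2! × 2!) = 194594400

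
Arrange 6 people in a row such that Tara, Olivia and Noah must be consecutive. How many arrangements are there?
Treat the 3 as one block: (6-3+1)! × 3! = 24 × 6 = 144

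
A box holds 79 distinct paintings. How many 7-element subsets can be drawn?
C(79,7) = 79!/(7!×72!) = 2898753715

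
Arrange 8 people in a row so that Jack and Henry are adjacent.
Treat as block: (8-1)! × 2! = 5040 × 2 = 10080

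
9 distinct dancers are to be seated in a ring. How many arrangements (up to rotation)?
Circular: fix one position, arrange the rest. (9-1)! = 40320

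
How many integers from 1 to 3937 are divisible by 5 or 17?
⌊3937/5⌋ + ⌊3937/17⌋ - ⌊3937/85⌋ = 787 + 231 - 46 = 972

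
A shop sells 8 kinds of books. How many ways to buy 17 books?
C(17+8-1, 8-1) = C(24, 7) = 346104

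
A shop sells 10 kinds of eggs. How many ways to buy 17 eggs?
C(17+10-1, 10-1) = C(26, 9) = 3124550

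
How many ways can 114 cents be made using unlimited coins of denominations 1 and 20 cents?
Coefficient of x^114 in 1/(1-x^1) · 1/(1-x^20). Use j coins of 20 for j = 0..⌊114/20⌋ = 5, the rest in 1s: 5 + 1 = 6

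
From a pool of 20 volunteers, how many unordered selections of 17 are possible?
C(20,17) = 20!/(17!×3!) = 1140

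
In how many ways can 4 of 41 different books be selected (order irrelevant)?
C(41,4) = 41!/(4!×37!) = 101270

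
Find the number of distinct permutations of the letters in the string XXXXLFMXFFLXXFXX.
16! / (2! × 4! × 1! × 9!) = 1201200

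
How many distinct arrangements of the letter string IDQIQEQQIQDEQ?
13! / (3! × 6! × 2! × 2!) = 360360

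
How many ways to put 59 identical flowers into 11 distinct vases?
C(59+11-1, 11-1) = C(69, 10) = 340032449328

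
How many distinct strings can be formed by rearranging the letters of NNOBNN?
6! / (1! × 1! × 4!) = 30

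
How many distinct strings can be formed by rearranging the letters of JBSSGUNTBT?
10! / (2! × 1! × 2! × 1! × 1! × 2! × 1!) = 453600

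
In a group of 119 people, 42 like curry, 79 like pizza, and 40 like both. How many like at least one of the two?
|A∪B| = |A| + |B| - |A∩B| = 42 + 79 - 40 = 81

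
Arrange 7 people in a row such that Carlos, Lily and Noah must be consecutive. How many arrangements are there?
Treat the 3 as one block: (7-3+1)! × 3! = 120 × 6 = 720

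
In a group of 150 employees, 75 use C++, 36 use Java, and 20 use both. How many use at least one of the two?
|A∪B| = |A| + |B| - |A∩B| = 75 + 36 - 20 = 91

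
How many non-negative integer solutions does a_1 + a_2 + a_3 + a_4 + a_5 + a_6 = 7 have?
C(7+6-1, 6-1) = C(12, 5) = 792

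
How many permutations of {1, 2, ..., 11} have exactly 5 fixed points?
Choose the 5 fixed points C(11,5) = 462, derange the rest: !6 = Σ_{j=0}^{6} (-1)^j·6!/j! = 720 - 720 + 360 - 120 + 30 - 6 + 1 = 265. Product = 462 × 265 = 122430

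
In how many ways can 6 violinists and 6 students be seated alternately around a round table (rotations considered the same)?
Fix one of the violinists: (6-1)! ways for the remaining violinists, × 6! ways for the students = 120 × 720 = 86400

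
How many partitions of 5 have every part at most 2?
Let r_j(i) = number of partitions of i into parts ≤ j, for i = 0..5. r_1(i) = 1 for all i; r_j(i) = r_{j-1}(i) + r_j(i-j). Rows j = 2..2: ≤2: 1 1 2 2 3 3. r_2(5) = 3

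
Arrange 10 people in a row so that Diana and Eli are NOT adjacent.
Total - adjacent = 10! - (10-1)!×2 = 3628800 - 725760 = 2903040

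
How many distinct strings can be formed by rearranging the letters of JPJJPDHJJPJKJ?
13! / (1! × 3! × 1! × 7! × 1!) = 205920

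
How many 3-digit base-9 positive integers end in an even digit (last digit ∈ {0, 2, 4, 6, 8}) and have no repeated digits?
Last∈{0,2,4,6,8}. Last=0: 56. Last nonzero: 4×7×P(7,1) = 196. Total = 252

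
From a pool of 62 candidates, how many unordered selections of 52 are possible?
C(62,52) = 62!/(52!×10!) = 107518933731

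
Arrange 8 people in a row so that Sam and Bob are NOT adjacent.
Total - adjacent = 8! - (8-1)!×2 = 40320 - 10080 = 30240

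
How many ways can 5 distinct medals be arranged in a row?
5! = 120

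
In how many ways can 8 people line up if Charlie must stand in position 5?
Fix one position: (8-1)! = 5040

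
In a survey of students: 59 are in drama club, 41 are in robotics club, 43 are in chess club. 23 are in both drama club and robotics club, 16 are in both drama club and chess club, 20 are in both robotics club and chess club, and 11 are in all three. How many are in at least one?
|A∪B∪C| = 59+41+43-23-16-20+11 = 95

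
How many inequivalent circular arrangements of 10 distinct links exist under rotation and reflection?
(10-1)!/2 = 362880/2 = 181440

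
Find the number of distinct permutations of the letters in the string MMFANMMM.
8! / (1! × 1! × 1! × 5!) = 336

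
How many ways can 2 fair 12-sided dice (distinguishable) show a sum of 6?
Coefficient of x^6 in (x + x² + ... + x^12)^2. By inclusion-exclusion on dice exceeding 12: Σ_j (-1)^j C(2,j)·C(6-1-12j, 1) = C(2,0)·C(5,1) = 1·5 = 5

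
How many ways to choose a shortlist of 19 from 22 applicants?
C(22,19) = 22!/(19!×3!) = 1540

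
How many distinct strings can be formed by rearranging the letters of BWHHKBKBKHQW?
12! / (3! × 3! × 3! × 1! × 2!) = 1108800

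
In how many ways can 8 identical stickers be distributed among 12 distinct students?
C(8+12-1, 12-1) = C(19, 11) = 75582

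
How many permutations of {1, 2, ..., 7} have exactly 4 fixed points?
Choose the 4 fixed points C(7,4) = 35, derange the rest: !3 = Σ_{j=0}^{3} (-1)^j·3!/j! = 6 - 6 + 3 - 1 = 2. Product = 35 × 2 = 70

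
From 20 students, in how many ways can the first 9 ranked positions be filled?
P(20,9) = 20!/(20-9)! = 60949324800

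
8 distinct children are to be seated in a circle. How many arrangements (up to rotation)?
Circular: fix one position, arrange the rest. (8-1)! = 5040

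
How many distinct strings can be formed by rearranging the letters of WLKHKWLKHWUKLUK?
15! / (5! × 3! × 2! × 2! × 3!) = 75675600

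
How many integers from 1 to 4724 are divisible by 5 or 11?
⌊4724/5⌋ + ⌊4724/11⌋ - ⌊4724/55⌋ = 944 + 429 - 85 = 1288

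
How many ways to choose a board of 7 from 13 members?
C(13,7) = 13!/(7!×6!) = 1716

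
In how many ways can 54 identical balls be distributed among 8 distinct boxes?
C(54+8-1, 8-1) = C(61, 7) = 436270780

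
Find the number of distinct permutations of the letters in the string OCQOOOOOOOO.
11! / (1! × 1! × 9!) = 110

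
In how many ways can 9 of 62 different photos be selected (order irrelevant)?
C(62,9) = 62!/(9!×53!) = 20286591270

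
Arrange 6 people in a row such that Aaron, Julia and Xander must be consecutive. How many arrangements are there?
Treat the 3 as one block: (6-3+1)! × 3! = 24 × 6 = 144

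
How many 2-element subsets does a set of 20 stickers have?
C(20,2) = 20!/(2!×18!) = 190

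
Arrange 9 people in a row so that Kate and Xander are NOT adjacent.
Total - adjacent = 9! - (9-1)!×2 = 362880 - 80640 = 282240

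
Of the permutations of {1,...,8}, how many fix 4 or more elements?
Exactly j fixed points: C(8,j)·!(8-j); sum over j ≥ 4 (derangement numbers via !m = (m-1)·(!(m-1) + !(m-2)): !0..!4 = 1, 0, 1, 2, 9). Σ_{j=4}^{8} C(8,j)·!(8-j) = C(8,4)·!4 + C(8,5)·!3 + C(8,6)·!2 + C(8,7)·!1 + C(8,8)·!0 = 70·9 + 56·2 + 28·1 + 8·0 + 1·1 = 771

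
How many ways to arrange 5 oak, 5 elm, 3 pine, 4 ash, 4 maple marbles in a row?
21! / (5! × 5! × 3! × 4! × 4!) = 1026615189600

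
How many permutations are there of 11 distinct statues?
11! = 39916800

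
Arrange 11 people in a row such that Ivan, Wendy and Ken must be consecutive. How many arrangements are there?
Treat the 3 as one block: (11-3+1)! × 3! = 362880 × 6 = 2177280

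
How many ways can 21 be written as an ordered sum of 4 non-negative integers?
C(21+4-1, 4-1) = C(24, 3) = 2024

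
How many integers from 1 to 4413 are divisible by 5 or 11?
⌊4413/5⌋ + ⌊4413/11⌋ - ⌊4413/55⌋ = 882 + 401 - 80 = 1203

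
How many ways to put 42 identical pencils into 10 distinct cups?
C(42+10-1, 10-1) = C(51, 9) = 3042312350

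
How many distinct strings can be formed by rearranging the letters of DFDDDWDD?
8! / (6! × 1! × 1!) = 56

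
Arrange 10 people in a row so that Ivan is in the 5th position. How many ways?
Fix one position: (10-1)! = 362880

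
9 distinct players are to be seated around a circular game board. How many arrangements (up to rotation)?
Circular: fix one position, arrange the rest. (9-1)! = 40320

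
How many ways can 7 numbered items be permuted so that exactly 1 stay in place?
Choose the 1 fixed point C(7,1) = 7, derange the rest: !6 = Σ_{j=0}^{6} (-1)^j·6!/j! = 720 - 720 + 360 - 120 + 30 - 6 + 1 = 265. Product = 7 × 265 = 1855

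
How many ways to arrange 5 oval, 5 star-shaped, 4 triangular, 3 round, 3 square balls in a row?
20! / (5! × 5! × 4! × 3! × 3!) = 195545750400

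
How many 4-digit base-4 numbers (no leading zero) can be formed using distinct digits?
First digit: 3 choices (nonzero). Then descending: 3 × 3 × 2 × 1 = 18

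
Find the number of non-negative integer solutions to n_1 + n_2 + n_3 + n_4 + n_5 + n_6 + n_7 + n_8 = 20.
C(20+8-1, 8-1) = C(27, 7) = 888030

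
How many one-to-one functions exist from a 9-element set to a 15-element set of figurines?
P(15,9) = 15!/(15-9)! = 1816214400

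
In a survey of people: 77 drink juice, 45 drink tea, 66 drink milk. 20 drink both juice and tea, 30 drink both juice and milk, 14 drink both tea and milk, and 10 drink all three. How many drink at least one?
|A∪B∪C| = 77+45+66-20-30-14+10 = 134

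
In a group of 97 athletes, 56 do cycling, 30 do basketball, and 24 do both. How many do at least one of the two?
|A∪B| = |A| + |B| - |A∩B| = 56 + 30 - 24 = 62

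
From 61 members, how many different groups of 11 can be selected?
C(61,11) = 61!/(11!×50!) = 418094152866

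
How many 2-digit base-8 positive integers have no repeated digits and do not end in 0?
Last digit: 7 nonzero choices. First digit: 6 (nonzero, ≠last). Middle 0: P(6,0) = 1. Total = 42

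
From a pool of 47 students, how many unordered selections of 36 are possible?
C(47,36) = 47!/(36!×11!) = 17417133617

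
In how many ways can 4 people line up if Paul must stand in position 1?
Fix one position: (4-1)! = 6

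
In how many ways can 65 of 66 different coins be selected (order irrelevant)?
C(66,65) = 66!/(65!×1!) = 66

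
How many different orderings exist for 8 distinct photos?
8! = 40320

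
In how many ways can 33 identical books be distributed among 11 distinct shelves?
C(33+11-1, 11-1) = C(43, 10) = 1917334783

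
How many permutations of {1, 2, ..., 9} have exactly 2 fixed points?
Choose the 2 fixed points C(9,2) = 36, derange the rest: !7 = Σ_{j=0}^{7} (-1)^j·7!/j! = 5040 - 5040 + 2520 - 840 + 210 - 42 + 7 - 1 = 1854. Product = 36 × 1854 = 66744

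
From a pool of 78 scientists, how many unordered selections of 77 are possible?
C(78,77) = 78!/(77!×1!) = 78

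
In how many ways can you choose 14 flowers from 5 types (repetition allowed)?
C(14+5-1, 5-1) = C(18, 4) = 3060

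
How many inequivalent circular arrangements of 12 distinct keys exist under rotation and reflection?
(12-1)!/2 = 39916800/2 = 19958400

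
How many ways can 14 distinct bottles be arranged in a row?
14! = 87178291200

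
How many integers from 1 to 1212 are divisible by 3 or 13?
⌊1212/3⌋ + ⌊1212/13⌋ - ⌊1212/39⌋ = 404 + 93 - 31 = 466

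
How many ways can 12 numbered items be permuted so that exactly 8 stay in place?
Choose the 8 fixed points C(12,8) = 495, derange the rest: !4 = Σ_{j=0}^{4} (-1)^j·4!/j! = 24 - 24 + 12 - 4 + 1 = 9. Product = 495 × 9 = 4455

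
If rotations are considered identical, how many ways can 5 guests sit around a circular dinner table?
Circular: fix one position, arrange the rest. (5-1)! = 24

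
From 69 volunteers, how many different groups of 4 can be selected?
C(69,4) = 69!/(4!×65!) = 864501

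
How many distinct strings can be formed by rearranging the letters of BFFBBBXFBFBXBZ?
14! / (1! × 2! × 4! × 7!) = 360360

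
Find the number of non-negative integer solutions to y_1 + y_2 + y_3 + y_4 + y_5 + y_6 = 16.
C(16+6-1, 6-1) = C(21, 5) = 20349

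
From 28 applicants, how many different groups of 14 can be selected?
C(28,14) = 28!/(14!×14!) = 40116600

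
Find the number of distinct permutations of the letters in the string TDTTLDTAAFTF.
12! / (1! × 2! × 2! × 2! × 5!) = 498960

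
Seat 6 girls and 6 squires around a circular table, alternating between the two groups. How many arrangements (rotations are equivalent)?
Fix one of the girls: (6-1)! ways for the remaining girls, × 6! ways for the squires = 120 × 720 = 86400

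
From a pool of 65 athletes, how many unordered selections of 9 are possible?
C(65,9) = 65!/(9!×56!) = 31966749880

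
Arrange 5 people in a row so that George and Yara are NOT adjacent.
Total - adjacent = 5! - (5-1)!×2 = 120 - 48 = 72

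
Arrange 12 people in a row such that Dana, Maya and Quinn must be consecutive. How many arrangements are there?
Treat the 3 as one block: (12-3+1)! × 3! = 3628800 × 6 = 21772800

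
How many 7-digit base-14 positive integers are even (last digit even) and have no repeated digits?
Last∈{0,2,4,6,8,10,12}. Last=0: 1235520. Last nonzero: 6×12×P(12,5) = 6842880. Total = 8078400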